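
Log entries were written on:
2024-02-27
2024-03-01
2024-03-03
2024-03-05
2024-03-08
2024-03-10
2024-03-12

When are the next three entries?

2024-03-15, 2024-03-17, 2024-03-19

The gap pattern 3, 2, 2, 3, 2, 2 repeats every 3 events.
These are the Tuesdays, Fridays and Sundays of each week.
The following Friday is 2024-03-15.
Next Sunday: 2024-03-17.
The following Tuesday is 2024-03-19.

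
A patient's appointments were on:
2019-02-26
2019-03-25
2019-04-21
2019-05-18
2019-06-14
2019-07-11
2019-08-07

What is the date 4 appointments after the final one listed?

2019-11-23

Every event comes 27 days after the last (27, 27, 27, 27, 27, 27).
2019-08-07 + 27 days = 2019-09-03.
2019-09-03 + 27 days = 2019-09-30.
2019-09-30 + 27 days = 2019-10-27.
2019-10-27 + 27 days = 2019-11-23.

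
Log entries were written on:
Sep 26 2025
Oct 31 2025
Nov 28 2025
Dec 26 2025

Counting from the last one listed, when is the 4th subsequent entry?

Apr 24 2026

These are Fridays with 35, 28, 28-day gaps.
Each is the final Friday of its month — Oct 31 2025 is past the 28th, so '4th Friday' doesn't fit.
January 2026 ends with Friday Jan 30 2026.
February 2026 ends with Friday Feb 27 2026.
Last Friday of March 2026: Mar 27 2026.
April 2026 ends with Friday Apr 24 2026.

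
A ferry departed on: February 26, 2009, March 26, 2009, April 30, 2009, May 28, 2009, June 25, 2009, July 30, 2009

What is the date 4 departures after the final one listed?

Every date is a Thursday; gaps 28, 35, 28, 28, 35 days.
Each is the last Thursday of its month (at least one falls on the 29th or later, ruling out '4th Thursday').
Last Thursday of August 2009: August 27, 2009.
September 2009 ends with Thursday September 24, 2009.
October 2009 ends with Thursday October 29, 2009.
November 2009 ends with Thursday November 26, 2009.

November 26, 2009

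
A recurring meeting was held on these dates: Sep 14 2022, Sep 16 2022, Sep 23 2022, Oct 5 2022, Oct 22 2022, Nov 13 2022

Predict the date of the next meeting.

Dec 10 2022

Intervals are 2, 7, 12, 17, 22 days — an arithmetic progression with common difference 5.
Next gap: 27 days. Nov 13 2022 + 27 days = Dec 10 2022.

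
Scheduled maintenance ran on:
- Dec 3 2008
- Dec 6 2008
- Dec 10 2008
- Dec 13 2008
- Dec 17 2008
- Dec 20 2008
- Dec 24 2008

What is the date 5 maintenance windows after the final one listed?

Gaps: 3, 4, 3, 4, 3, 4 days — not constant, but cyclic with period 2.
The events fall on every Wednesday and Saturday.
Next Saturday: Dec 27 2008.
Next Wednesday: Dec 31 2008.
The following Saturday is Jan 3 2009.
The following Wednesday is Jan 7 2009.
The following Saturday is Jan 10 2009.

Jan 10 2009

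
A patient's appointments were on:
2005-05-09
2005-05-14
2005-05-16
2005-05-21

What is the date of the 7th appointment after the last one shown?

Gaps: 5, 2, 5 days — not constant, but cyclic with period 2.
The events fall on every Monday and Saturday.
Next Monday: 2005-05-23.
The following Saturday is 2005-05-28.
Next Monday: 2005-05-30.
The following Saturday is 2005-06-04.
Next Monday: 2005-06-06.
Next Saturday: 2005-06-11.
Next Monday: 2005-06-13.

2005-06-13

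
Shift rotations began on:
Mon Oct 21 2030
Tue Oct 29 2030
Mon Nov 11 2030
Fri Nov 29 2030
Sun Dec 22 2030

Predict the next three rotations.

The spacing grows by 5 each time: 8, 13, 18, 23 days.
Next gap: 28 days. Sun Dec 22 2030 + 28 days = Sun Jan 19 2031.
Next gap: 33 days. Sun Jan 19 2031 + 33 days = Fri Feb 21 2031.
Next gap: 38 days. Fri Feb 21 2031 + 38 days = Mon Mar 31 2031.

Sun Jan 19 2031, Fri Feb 21 2031, Mon Mar 31 2031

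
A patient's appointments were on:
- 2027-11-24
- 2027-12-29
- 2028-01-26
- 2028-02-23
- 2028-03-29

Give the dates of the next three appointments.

These are Wednesdays with 35, 28, 28, 35-day gaps.
Each is the final Wednesday of its month — 2027-12-29 is past the 28th, so '4th Wednesday' doesn't fit.
Last Wednesday of April 2028: 2028-04-26.
May 2028 ends with Wednesday 2028-05-31.
Last Wednesday of June 2028: 2028-06-28.

2028-04-26, 2028-05-31, 2028-06-28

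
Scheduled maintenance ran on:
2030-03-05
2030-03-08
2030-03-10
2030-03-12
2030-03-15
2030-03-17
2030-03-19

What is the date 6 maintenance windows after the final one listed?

2030-04-02

The gap pattern 3, 2, 2, 3, 2, 2 repeats every 3 events.
These are the Tuesdays, Fridays and Sundays of each week.
Next Friday: 2030-03-22.
The following Sunday is 2030-03-24.
Next Tuesday: 2030-03-26.
Next Friday: 2030-03-29.
Next Sunday: 2030-03-31.
Next Tuesday: 2030-04-02.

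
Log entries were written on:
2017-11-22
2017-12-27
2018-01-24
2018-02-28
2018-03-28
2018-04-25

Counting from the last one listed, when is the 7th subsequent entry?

2018-11-28

These are Wednesdays at 28- or 35-day spacing (35, 28, 35, 28, 28).
The pattern: 4th Wednesday of the month.
May 2018 — 4th Wednesday is 2018-05-23.
June 2018 — 4th Wednesday is 2018-06-27.
July 2018 — 4th Wednesday is 2018-07-25.
August 2018 — 4th Wednesday is 2018-08-22.
4th Wednesday of September 2018: 2018-09-26.
4th Wednesday of October 2018: 2018-10-24.
4th Wednesday of November 2018: 2018-11-28.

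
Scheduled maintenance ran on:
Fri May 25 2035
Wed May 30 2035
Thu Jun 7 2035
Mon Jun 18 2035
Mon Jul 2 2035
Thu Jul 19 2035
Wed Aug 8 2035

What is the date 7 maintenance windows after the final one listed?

The spacing grows by 3 each time: 5, 8, 11, 14, 17, 20 days.
Next gap: 23 days. Wed Aug 8 2035 + 23 days = Fri Aug 31 2035.
Next gap: 26 days. Fri Aug 31 2035 + 26 days = Wed Sep 26 2035.
Next gap: 29 days. Wed Sep 26 2035 + 29 days = Thu Oct 25 2035.
Next gap: 32 days. Thu Oct 25 2035 + 32 days = Mon Nov 26 2035.
Next gap: 35 days. Mon Nov 26 2035 + 35 days = Mon Dec 31 2035.
Next gap: 38 days. Mon Dec 31 2035 + 38 days = Thu Feb 7 2036.
Next gap: 41 days. Thu Feb 7 2036 + 41 days = Wed Mar 19 2036.

Wed Mar 19 2036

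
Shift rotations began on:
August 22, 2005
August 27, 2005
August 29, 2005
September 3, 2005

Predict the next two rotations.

September 5, 2005; September 10, 2005

The gap pattern 5, 2, 5 repeats every 2 events.
These are the Mondays and Saturdays of each week.
Next Monday: September 5, 2005.
The following Saturday is September 10, 2005.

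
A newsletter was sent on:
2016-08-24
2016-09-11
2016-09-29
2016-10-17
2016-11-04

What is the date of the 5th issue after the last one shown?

Every event comes 18 days after the last (18, 18, 18, 18).
2016-11-04 + 18 days = 2016-11-22.
2016-11-22 + 18 days = 2016-12-10.
2016-12-10 + 18 days = 2016-12-28.
2016-12-28 + 18 days = 2017-01-15.
2017-01-15 + 18 days = 2017-02-02.

2017-02-02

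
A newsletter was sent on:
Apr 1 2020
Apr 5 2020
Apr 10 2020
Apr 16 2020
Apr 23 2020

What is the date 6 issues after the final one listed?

Jun 25 2020

Intervals are 4, 5, 6, 7 days — an arithmetic progression with common difference 1.
Next gap: 8 days. Apr 23 2020 + 8 days = May 1 2020.
Next gap: 9 days. May 1 2020 + 9 days = May 10 2020.
Next gap: 10 days. May 10 2020 + 10 days = May 20 2020.
Next gap: 11 days. May 20 2020 + 11 days = May 31 2020.
Next gap: 12 days. May 31 2020 + 12 days = Jun 12 2020.
Next gap: 13 days. Jun 12 2020 + 13 days = Jun 25 2020.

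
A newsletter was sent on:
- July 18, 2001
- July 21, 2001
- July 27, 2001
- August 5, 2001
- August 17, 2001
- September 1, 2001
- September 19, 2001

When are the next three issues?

Intervals are 3, 6, 9, 12, 15, 18 days — an arithmetic progression with common difference 3.
Next gap: 21 days. September 19, 2001 + 21 days = October 10, 2001.
Next gap: 24 days. October 10, 2001 + 24 days = November 3, 2001.
Next gap: 27 days. November 3, 2001 + 27 days = November 30, 2001.

October 10, 2001; November 3, 2001; November 30, 2001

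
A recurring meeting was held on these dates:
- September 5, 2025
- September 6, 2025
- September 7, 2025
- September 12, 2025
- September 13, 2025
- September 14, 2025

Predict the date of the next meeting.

September 19, 2025

Every event lands on a Friday or Saturday or Sunday (gaps cycle 1, 1, 5, 1, 1).
So the schedule is: every Friday, Saturday and Sunday.
Next Friday: September 19, 2025.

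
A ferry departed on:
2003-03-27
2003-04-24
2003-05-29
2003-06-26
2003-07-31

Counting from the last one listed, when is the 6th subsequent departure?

All Thursdays; the gaps (28, 35, 28, 35) vary with month length.
This is the last Thursday of each month.
Last Thursday of August 2003: 2003-08-28.
Last Thursday of September 2003: 2003-09-25.
October 2003 ends with Thursday 2003-10-30.
Last Thursday of November 2003: 2003-11-27.
Last Thursday of December 2003: 2003-12-25.
Last Thursday of January 2004: 2004-01-29.

2004-01-29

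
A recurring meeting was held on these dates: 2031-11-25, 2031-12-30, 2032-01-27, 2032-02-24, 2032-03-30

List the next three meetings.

2032-04-27, 2032-05-25, 2032-06-29

All Tuesdays; the gaps (35, 28, 28, 35) vary with month length.
This is the last Tuesday of each month.
Last Tuesday of April 2032: 2032-04-27.
May 2032 ends with Tuesday 2032-05-25.
June 2032 ends with Tuesday 2032-06-29.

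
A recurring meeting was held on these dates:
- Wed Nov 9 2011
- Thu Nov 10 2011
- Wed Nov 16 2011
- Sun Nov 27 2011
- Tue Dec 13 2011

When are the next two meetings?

Intervals are 1, 6, 11, 16 days — an arithmetic progression with common difference 5.
Next gap: 21 days. Tue Dec 13 2011 + 21 days = Tue Jan 3 2012.
Next gap: 26 days. Tue Jan 3 2012 + 26 days = Sun Jan 29 2012.

Tue Jan 3 2012, Sun Jan 29 2012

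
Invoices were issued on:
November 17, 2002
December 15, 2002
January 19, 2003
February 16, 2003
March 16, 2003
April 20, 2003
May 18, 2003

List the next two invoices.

June 15, 2003; July 20, 2003

All dates are Sundays, 28, 35, 28, 28, 35, 28 days apart.
Specifically, the 3rd Sunday of each month.
3rd Sunday of June 2003: June 15, 2003.
July 2003 — 3rd Sunday is July 20, 2003.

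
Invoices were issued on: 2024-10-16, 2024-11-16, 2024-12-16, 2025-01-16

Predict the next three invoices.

The day-of-month is always 16 (31, 30, 31 days between events).
So this recurs on the 16th of each month.
Next: February 2025 → 2025-02-16.
Next: March 2025 → 2025-03-16.
April 2025: 2025-04-16.

2025-02-16, 2025-03-16, 2025-04-16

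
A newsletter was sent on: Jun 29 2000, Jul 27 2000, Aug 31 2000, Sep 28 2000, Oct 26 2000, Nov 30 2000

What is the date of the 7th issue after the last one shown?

Jun 28 2001

All Thursdays; the gaps (28, 35, 28, 28, 35) vary with month length.
This is the last Thursday of each month.
Last Thursday of December 2000: Dec 28 2000.
Last Thursday of January 2001: Jan 25 2001.
February 2001 ends with Thursday Feb 22 2001.
March 2001 ends with Thursday Mar 29 2001.
April 2001 ends with Thursday Apr 26 2001.
May 2001 ends with Thursday May 31 2001.
June 2001 ends with Thursday Jun 28 2001.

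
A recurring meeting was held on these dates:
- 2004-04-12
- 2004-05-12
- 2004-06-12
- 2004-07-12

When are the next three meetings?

Gaps: 30, 31, 30 days — not constant. Every event is on the 12th of the month.
Pattern: the 12th of each month.
August 2004: 2004-08-12.
September 2004: 2004-09-12.
October 2004: 2004-10-12.

2004-08-12, 2004-09-12, 2004-10-12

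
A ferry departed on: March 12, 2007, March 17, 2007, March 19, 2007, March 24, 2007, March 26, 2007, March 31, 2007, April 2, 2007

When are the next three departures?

Gaps: 5, 2, 5, 2, 5, 2 days — not constant, but cyclic with period 2.
The events fall on every Monday and Saturday.
The following Saturday is April 7, 2007.
The following Monday is April 9, 2007.
The following Saturday is April 14, 2007.

April 7, 2007; April 9, 2007; April 14, 2007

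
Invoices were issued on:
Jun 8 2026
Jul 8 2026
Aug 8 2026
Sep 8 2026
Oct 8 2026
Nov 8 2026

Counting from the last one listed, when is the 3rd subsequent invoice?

Feb 8 2027

Gaps: 30, 31, 31, 30, 31 days — not constant. Every event is on the 8th of the month.
Pattern: the 8th of each month.
December 2026: Dec 8 2026.
January 2027: Jan 8 2027.
Next: February 2027 → Feb 8 2027.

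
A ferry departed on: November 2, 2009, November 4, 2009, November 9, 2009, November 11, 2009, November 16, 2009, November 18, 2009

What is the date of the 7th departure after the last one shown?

December 14, 2009

The gap pattern 2, 5, 2, 5, 2 repeats every 2 events.
These are the Mondays and Wednesdays of each week.
The following Monday is November 23, 2009.
Next Wednesday: November 25, 2009.
The following Monday is November 30, 2009.
Next Wednesday: December 2, 2009.
The following Monday is December 7, 2009.
Next Wednesday: December 9, 2009.
Next Monday: December 14, 2009.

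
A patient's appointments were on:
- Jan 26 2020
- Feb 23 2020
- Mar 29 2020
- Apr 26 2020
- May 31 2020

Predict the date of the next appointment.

Jun 28 2020

Every date is a Sunday; gaps 28, 35, 28, 35 days.
Each is the last Sunday of its month (at least one falls on the 29th or later, ruling out '4th Sunday').
Last Sunday of June 2020: Jun 28 2020.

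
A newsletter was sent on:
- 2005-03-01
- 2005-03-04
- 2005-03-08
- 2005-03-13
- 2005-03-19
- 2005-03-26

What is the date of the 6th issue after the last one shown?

Gaps: 3, 4, 5, 6, 7 days — each gap is 1 larger than the previous one.
Next gap: 8 days. 2005-03-26 + 8 days = 2005-04-03.
Next gap: 9 days. 2005-04-03 + 9 days = 2005-04-12.
Next gap: 10 days. 2005-04-12 + 10 days = 2005-04-22.
Next gap: 11 days. 2005-04-22 + 11 days = 2005-05-03.
Next gap: 12 days. 2005-05-03 + 12 days = 2005-05-15.
Next gap: 13 days. 2005-05-15 + 13 days = 2005-05-28.

2005-05-28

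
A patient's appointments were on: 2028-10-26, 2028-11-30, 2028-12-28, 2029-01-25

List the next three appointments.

2029-02-22, 2029-03-29, 2029-04-26

These are Thursdays with 35, 28, 28-day gaps.
Each is the final Thursday of its month — 2028-11-30 is past the 28th, so '4th Thursday' doesn't fit.
Last Thursday of February 2029: 2029-02-22.
Last Thursday of March 2029: 2029-03-29.
April 2029 ends with Thursday 2029-04-26.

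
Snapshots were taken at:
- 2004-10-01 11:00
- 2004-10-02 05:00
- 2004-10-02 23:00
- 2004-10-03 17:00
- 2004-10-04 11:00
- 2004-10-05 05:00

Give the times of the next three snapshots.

2004-10-05 23:00, 2004-10-06 17:00, 2004-10-07 11:00

The interval is a steady 18 hours (18, 18, 18, 18, 18).
2004-10-05 05:00 + 18 h = 2004-10-05 23:00.
2004-10-05 23:00 + 18 h = 2004-10-06 17:00.
2004-10-06 17:00 + 18 h = 2004-10-07 11:00.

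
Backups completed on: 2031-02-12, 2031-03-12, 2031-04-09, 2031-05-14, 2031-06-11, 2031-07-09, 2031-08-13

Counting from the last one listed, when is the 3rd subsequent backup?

2031-11-12

Gaps: 28, 28, 35, 28, 28, 35 days — a mix of 28 and 35. Every date is a Wednesday.
Each is the 2nd Wednesday of its month.
September 2031 — 2nd Wednesday is 2031-09-10.
October 2031 — 2nd Wednesday is 2031-10-08.
November 2031 — 2nd Wednesday is 2031-11-12.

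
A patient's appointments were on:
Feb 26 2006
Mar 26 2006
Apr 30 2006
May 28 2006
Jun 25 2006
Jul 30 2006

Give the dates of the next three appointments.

Aug 27 2006, Sep 24 2006, Oct 29 2006

These are Sundays with 28, 35, 28, 28, 35-day gaps.
Each is the final Sunday of its month — Apr 30 2006 is past the 28th, so '4th Sunday' doesn't fit.
Last Sunday of August 2006: Aug 27 2006.
Last Sunday of September 2006: Sep 24 2006.
October 2006 ends with Sunday Oct 29 2006.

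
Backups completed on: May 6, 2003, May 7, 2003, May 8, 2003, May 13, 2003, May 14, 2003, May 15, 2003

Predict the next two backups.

The gap pattern 1, 1, 5, 1, 1 repeats every 3 events.
These are the Tuesdays, Wednesdays and Thursdays of each week.
Next Tuesday: May 20, 2003.
Next Wednesday: May 21, 2003.

May 20, 2003; May 21, 2003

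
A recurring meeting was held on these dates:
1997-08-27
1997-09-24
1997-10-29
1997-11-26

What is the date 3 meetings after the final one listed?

These are Wednesdays with 28, 35, 28-day gaps.
Each is the final Wednesday of its month — 1997-10-29 is past the 28th, so '4th Wednesday' doesn't fit.
December 1997 ends with Wednesday 1997-12-31.
January 1998 ends with Wednesday 1998-01-28.
February 1998 ends with Wednesday 1998-02-25.

1998-02-25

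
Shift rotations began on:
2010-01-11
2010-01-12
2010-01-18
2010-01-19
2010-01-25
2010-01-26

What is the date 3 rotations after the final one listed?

2010-02-08

Every event lands on a Monday or Tuesday (gaps cycle 1, 6, 1, 6, 1).
So the schedule is: every Monday and Tuesday.
The following Monday is 2010-02-01.
Next Tuesday: 2010-02-02.
The following Monday is 2010-02-08.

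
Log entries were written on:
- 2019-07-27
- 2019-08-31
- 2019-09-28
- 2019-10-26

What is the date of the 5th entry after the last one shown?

2020-03-28

Every date is a Saturday; gaps 35, 28, 28 days.
Each is the last Saturday of its month (at least one falls on the 29th or later, ruling out '4th Saturday').
November 2019 ends with Saturday 2019-11-30.
December 2019 ends with Saturday 2019-12-28.
Last Saturday of January 2020: 2020-01-25.
Last Saturday of February 2020: 2020-02-29.
March 2020 ends with Saturday 2020-03-28.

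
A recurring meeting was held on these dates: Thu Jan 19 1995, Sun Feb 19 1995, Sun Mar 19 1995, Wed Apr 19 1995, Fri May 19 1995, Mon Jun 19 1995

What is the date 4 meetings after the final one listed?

Thu Oct 19 1995

Gaps: 31, 28, 31, 30, 31 days — not constant. Every event is on the 19th of the month.
Pattern: the 19th of each month.
Next: July 1995 → Wed Jul 19 1995.
Next: August 1995 → Sat Aug 19 1995.
Next: September 1995 → Tue Sep 19 1995.
October 1995: Thu Oct 19 1995.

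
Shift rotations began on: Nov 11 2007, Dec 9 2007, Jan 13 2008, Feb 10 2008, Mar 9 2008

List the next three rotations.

Apr 13 2008, May 11 2008, Jun 8 2008

Gaps: 28, 35, 28, 28 days — a mix of 28 and 35. Every date is a Sunday.
Each is the 2nd Sunday of its month.
April 2008 — 2nd Sunday is Apr 13 2008.
2nd Sunday of May 2008: May 11 2008.
June 2008 — 2nd Sunday is Jun 8 2008.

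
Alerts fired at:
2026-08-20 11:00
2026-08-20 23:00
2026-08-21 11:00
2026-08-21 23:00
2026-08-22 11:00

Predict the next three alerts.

2026-08-22 23:00, 2026-08-23 11:00, 2026-08-23 23:00

Spacing: 12, 12, 12, 12 h — constant 12 h.
2026-08-22 11:00 + 12 h = 2026-08-22 23:00.
2026-08-22 23:00 + 12 h = 2026-08-23 11:00.
2026-08-23 11:00 + 12 h = 2026-08-23 23:00.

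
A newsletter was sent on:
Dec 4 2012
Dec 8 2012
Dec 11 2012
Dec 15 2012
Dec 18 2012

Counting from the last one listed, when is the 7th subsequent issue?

Jan 12 2013

The gap pattern 4, 3, 4, 3 repeats every 2 events.
These are the Tuesdays and Saturdays of each week.
Next Saturday: Dec 22 2012.
The following Tuesday is Dec 25 2012.
The following Saturday is Dec 29 2012.
The following Tuesday is Jan 1 2013.
The following Saturday is Jan 5 2013.
The following Tuesday is Jan 8 2013.
The following Saturday is Jan 12 2013.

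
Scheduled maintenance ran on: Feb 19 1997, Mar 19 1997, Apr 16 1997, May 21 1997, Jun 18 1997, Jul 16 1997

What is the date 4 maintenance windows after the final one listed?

Nov 19 1997

Gaps: 28, 28, 35, 28, 28 days — a mix of 28 and 35. Every date is a Wednesday.
Each is the 3rd Wednesday of its month.
3rd Wednesday of August 1997: Aug 20 1997.
3rd Wednesday of September 1997: Sep 17 1997.
3rd Wednesday of October 1997: Oct 15 1997.
3rd Wednesday of November 1997: Nov 19 1997.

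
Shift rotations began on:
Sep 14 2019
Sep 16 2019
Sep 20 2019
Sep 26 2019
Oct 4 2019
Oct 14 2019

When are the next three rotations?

Oct 26 2019, Nov 9 2019, Nov 25 2019

The spacing grows by 2 each time: 2, 4, 6, 8, 10 days.
Next gap: 12 days. Oct 14 2019 + 12 days = Oct 26 2019.
Next gap: 14 days. Oct 26 2019 + 14 days = Nov 9 2019.
Next gap: 16 days. Nov 9 2019 + 16 days = Nov 25 2019.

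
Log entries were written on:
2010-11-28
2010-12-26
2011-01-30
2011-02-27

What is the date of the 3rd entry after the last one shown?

All Sundays; the gaps (28, 35, 28) vary with month length.
This is the last Sunday of each month.
March 2011 ends with Sunday 2011-03-27.
April 2011 ends with Sunday 2011-04-24.
Last Sunday of May 2011: 2011-05-29.

2011-05-29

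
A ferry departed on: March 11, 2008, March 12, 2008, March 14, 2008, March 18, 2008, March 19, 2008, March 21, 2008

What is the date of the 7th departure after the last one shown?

The gap pattern 1, 2, 4, 1, 2 repeats every 3 events.
These are the Tuesdays, Wednesdays and Fridays of each week.
Next Tuesday: March 25, 2008.
Next Wednesday: March 26, 2008.
The following Friday is March 28, 2008.
The following Tuesday is April 1, 2008.
Next Wednesday: April 2, 2008.
The following Friday is April 4, 2008.
Next Tuesday: April 8, 2008.

April 8, 2008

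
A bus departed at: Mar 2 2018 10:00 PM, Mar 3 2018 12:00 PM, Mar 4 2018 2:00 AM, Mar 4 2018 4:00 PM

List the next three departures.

Spacing: 14, 14, 14 h — constant 14 h.
Mar 4 2018 4:00 PM + 14 h = Mar 5 2018 6:00 AM.
Mar 5 2018 6:00 AM + 14 h = Mar 5 2018 8:00 PM.
Mar 5 2018 8:00 PM + 14 h = Mar 6 2018 10:00 AM.

Mar 5 2018 6:00 AM, Mar 5 2018 8:00 PM, Mar 6 2018 10:00 AM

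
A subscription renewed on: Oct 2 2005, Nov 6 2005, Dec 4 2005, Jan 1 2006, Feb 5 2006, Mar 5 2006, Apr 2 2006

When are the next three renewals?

All dates are Sundays, 35, 28, 28, 35, 28, 28 days apart.
Specifically, the 1st Sunday of each month.
1st Sunday of May 2006: May 7 2006.
June 2006 — 1st Sunday is Jun 4 2006.
1st Sunday of July 2006: Jul 2 2006.

May 7 2006, Jun 4 2006, Jul 2 2006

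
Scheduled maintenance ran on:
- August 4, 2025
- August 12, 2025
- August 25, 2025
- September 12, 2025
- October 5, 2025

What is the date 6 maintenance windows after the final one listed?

Gaps: 8, 13, 18, 23 days — each gap is 5 larger than the previous one.
Next gap: 28 days. October 5, 2025 + 28 days = November 2, 2025.
Next gap: 33 days. November 2, 2025 + 33 days = December 5, 2025.
Next gap: 38 days. December 5, 2025 + 38 days = January 12, 2026.
Next gap: 43 days. January 12, 2026 + 43 days = February 24, 2026.
Next gap: 48 days. February 24, 2026 + 48 days = April 13, 2026.
Next gap: 53 days. April 13, 2026 + 53 days = June 5, 2026.

June 5, 2026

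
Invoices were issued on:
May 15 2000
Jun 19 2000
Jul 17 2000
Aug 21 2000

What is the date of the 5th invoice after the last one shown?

All dates are Mondays, 35, 28, 35 days apart.
Specifically, the 3rd Monday of each month.
3rd Monday of September 2000: Sep 18 2000.
3rd Monday of October 2000: Oct 16 2000.
3rd Monday of November 2000: Nov 20 2000.
December 2000 — 3rd Monday is Dec 18 2000.
3rd Monday of January 2001: Jan 15 2001.

Jan 15 2001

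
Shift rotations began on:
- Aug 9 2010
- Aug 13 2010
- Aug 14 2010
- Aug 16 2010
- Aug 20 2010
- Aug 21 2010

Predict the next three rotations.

Aug 23 2010, Aug 27 2010, Aug 28 2010

Gaps: 4, 1, 2, 4, 1 days — not constant, but cyclic with period 3.
The events fall on every Monday, Friday and Saturday.
The following Monday is Aug 23 2010.
Next Friday: Aug 27 2010.
Next Saturday: Aug 28 2010.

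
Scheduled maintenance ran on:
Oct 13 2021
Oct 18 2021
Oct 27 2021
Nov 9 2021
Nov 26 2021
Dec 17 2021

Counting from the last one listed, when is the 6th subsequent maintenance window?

The spacing grows by 4 each time: 5, 9, 13, 17, 21 days.
Next gap: 25 days. Dec 17 2021 + 25 days = Jan 11 2022.
Next gap: 29 days. Jan 11 2022 + 29 days = Feb 9 2022.
Next gap: 33 days. Feb 9 2022 + 33 days = Mar 14 2022.
Next gap: 37 days. Mar 14 2022 + 37 days = Apr 20 2022.
Next gap: 41 days. Apr 20 2022 + 41 days = May 31 2022.
Next gap: 45 days. May 31 2022 + 45 days = Jul 15 2022.

Jul 15 2022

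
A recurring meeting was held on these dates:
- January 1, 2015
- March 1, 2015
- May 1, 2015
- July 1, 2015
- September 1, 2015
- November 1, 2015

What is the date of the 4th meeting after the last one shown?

Each date is the 1st; the gaps (59, 61, 61, 62, 61) track the month lengths.
The rule is the 1st of every 2 months.
Next: January 2016 → January 1, 2016.
March 2016: March 1, 2016.
May 2016: May 1, 2016.
Next: July 2016 → July 1, 2016.

July 1, 2016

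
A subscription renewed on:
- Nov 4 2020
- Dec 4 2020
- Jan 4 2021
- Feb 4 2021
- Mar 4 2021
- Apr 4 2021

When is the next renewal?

May 4 2021

Gaps: 30, 31, 31, 28, 31 days — not constant. Every event is on the 4th of the month.
Pattern: the 4th of each month.
May 2021: May 4 2021.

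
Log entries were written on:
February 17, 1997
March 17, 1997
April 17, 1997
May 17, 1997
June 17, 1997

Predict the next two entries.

July 17, 1997; August 17, 1997

Gaps: 28, 31, 30, 31 days — not constant. Every event is on the 17th of the month.
Pattern: the 17th of each month.
July 1997: July 17, 1997.
Next: August 1997 → August 17, 1997.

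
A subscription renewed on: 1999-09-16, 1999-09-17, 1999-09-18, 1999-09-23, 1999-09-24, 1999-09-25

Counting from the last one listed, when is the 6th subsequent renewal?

The gap pattern 1, 1, 5, 1, 1 repeats every 3 events.
These are the Thursdays, Fridays and Saturdays of each week.
Next Thursday: 1999-09-30.
The following Friday is 1999-10-01.
The following Saturday is 1999-10-02.
Next Thursday: 1999-10-07.
Next Friday: 1999-10-08.
The following Saturday is 1999-10-09.

1999-10-09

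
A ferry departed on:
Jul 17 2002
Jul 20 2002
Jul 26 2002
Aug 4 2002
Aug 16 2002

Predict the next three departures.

Aug 31 2002, Sep 18 2002, Oct 9 2002

The spacing grows by 3 each time: 3, 6, 9, 12 days.
Next gap: 15 days. Aug 16 2002 + 15 days = Aug 31 2002.
Next gap: 18 days. Aug 31 2002 + 18 days = Sep 18 2002.
Next gap: 21 days. Sep 18 2002 + 21 days = Oct 9 2002.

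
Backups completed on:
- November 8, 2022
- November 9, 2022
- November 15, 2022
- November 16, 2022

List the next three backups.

Gaps: 1, 6, 1 days — not constant, but cyclic with period 2.
The events fall on every Tuesday and Wednesday.
The following Tuesday is November 22, 2022.
The following Wednesday is November 23, 2022.
The following Tuesday is November 29, 2022.

November 22, 2022; November 23, 2022; November 29, 2022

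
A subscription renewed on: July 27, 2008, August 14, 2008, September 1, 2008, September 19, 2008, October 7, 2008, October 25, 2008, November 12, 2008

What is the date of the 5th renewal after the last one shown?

February 10, 2009

The spacing is 18, 18, 18, 18, 18, 18 days — always 18 days.
November 12, 2008 + 18 days = November 30, 2008.
November 30, 2008 + 18 days = December 18, 2008.
December 18, 2008 + 18 days = January 5, 2009.
January 5, 2009 + 18 days = January 23, 2009.
January 23, 2009 + 18 days = February 10, 2009.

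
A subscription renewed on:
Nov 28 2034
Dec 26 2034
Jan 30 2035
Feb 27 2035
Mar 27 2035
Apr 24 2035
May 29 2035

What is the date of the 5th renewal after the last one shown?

Every date is a Tuesday; gaps 28, 35, 28, 28, 28, 35 days.
Each is the last Tuesday of its month (at least one falls on the 29th or later, ruling out '4th Tuesday').
June 2035 ends with Tuesday Jun 26 2035.
July 2035 ends with Tuesday Jul 31 2035.
August 2035 ends with Tuesday Aug 28 2035.
Last Tuesday of September 2035: Sep 25 2035.
Last Tuesday of October 2035: Oct 30 2035.

Oct 30 2035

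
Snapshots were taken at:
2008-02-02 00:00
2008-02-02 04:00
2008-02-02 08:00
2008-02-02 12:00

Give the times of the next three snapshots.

2008-02-02 16:00, 2008-02-02 20:00, 2008-02-03 00:00

Spacing: 4, 4, 4 h — constant 4 h.
2008-02-02 12:00 + 4 h = 2008-02-02 16:00.
2008-02-02 16:00 + 4 h = 2008-02-02 20:00.
2008-02-02 20:00 + 4 h = 2008-02-03 00:00.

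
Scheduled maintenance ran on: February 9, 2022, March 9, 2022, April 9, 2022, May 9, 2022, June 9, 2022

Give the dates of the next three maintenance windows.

July 9, 2022; August 9, 2022; September 9, 2022

Each date is the 9th; the gaps (28, 31, 30, 31) track the month lengths.
The rule is the 9th of each month.
Next: July 2022 → July 9, 2022.
August 2022: August 9, 2022.
September 2022: September 9, 2022.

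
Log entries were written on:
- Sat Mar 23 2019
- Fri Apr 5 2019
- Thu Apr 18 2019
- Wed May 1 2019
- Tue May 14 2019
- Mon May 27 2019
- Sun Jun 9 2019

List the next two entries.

Sat Jun 22 2019, Fri Jul 5 2019

Every event comes 13 days after the last (13, 13, 13, 13, 13, 13).
Sun Jun 9 2019 + 13 days = Sat Jun 22 2019.
Sat Jun 22 2019 + 13 days = Fri Jul 5 2019.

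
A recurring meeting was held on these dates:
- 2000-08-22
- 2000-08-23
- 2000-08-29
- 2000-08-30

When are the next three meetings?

The gap pattern 1, 6, 1 repeats every 2 events.
These are the Tuesdays and Wednesdays of each week.
The following Tuesday is 2000-09-05.
The following Wednesday is 2000-09-06.
Next Tuesday: 2000-09-12.

2000-09-05, 2000-09-06, 2000-09-12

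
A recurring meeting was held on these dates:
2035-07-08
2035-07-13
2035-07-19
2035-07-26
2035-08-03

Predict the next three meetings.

2035-08-12, 2035-08-22, 2035-09-02

Intervals are 5, 6, 7, 8 days — an arithmetic progression with common difference 1.
Next gap: 9 days. 2035-08-03 + 9 days = 2035-08-12.
Next gap: 10 days. 2035-08-12 + 10 days = 2035-08-22.
Next gap: 11 days. 2035-08-22 + 11 days = 2035-09-02.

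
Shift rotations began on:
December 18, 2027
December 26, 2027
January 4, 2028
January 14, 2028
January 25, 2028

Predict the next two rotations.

Intervals are 8, 9, 10, 11 days — an arithmetic progression with common difference 1.
Next gap: 12 days. January 25, 2028 + 12 days = February 6, 2028.
Next gap: 13 days. February 6, 2028 + 13 days = February 19, 2028.

February 6, 2028; February 19, 2028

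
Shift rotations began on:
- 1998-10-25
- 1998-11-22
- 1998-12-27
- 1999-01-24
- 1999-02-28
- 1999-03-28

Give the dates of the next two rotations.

Gaps: 28, 35, 28, 35, 28 days — a mix of 28 and 35. Every date is a Sunday.
Each is the 4th Sunday of its month.
4th Sunday of April 1999: 1999-04-25.
May 1999 — 4th Sunday is 1999-05-23.

1999-04-25, 1999-05-23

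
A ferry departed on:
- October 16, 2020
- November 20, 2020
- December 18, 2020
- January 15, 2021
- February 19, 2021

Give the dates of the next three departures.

These are Fridays at 28- or 35-day spacing (35, 28, 28, 35).
The pattern: 3rd Friday of the month.
March 2021 — 3rd Friday is March 19, 2021.
April 2021 — 3rd Friday is April 16, 2021.
3rd Friday of May 2021: May 21, 2021.

March 19, 2021; April 16, 2021; May 21, 2021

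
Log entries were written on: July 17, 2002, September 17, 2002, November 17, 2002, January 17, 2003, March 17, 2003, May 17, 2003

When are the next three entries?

Gaps: 62, 61, 61, 59, 61 days — not constant. Every event is on the 17th of the month.
Pattern: the 17th of every 2 months.
Next: July 2003 → July 17, 2003.
Next: September 2003 → September 17, 2003.
Next: November 2003 → November 17, 2003.

July 17, 2003; September 17, 2003; November 17, 2003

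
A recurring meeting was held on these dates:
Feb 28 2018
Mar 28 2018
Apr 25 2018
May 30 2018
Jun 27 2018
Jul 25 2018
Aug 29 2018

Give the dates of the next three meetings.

Every date is a Wednesday; gaps 28, 28, 35, 28, 28, 35 days.
Each is the last Wednesday of its month (at least one falls on the 29th or later, ruling out '4th Wednesday').
September 2018 ends with Wednesday Sep 26 2018.
October 2018 ends with Wednesday Oct 31 2018.
November 2018 ends with Wednesday Nov 28 2018.

Sep 26 2018, Oct 31 2018, Nov 28 2018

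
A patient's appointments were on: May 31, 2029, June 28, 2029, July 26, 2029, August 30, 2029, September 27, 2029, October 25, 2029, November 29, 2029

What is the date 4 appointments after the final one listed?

March 28, 2030

All Thursdays; the gaps (28, 28, 35, 28, 28, 35) vary with month length.
This is the last Thursday of each month.
December 2029 ends with Thursday December 27, 2029.
January 2030 ends with Thursday January 31, 2030.
Last Thursday of February 2030: February 28, 2030.
Last Thursday of March 2030: March 28, 2030.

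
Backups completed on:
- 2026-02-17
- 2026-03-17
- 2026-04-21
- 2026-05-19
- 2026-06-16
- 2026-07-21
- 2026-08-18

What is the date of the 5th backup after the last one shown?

2027-01-19

These are Tuesdays at 28- or 35-day spacing (28, 35, 28, 28, 35, 28).
The pattern: 3rd Tuesday of the month.
3rd Tuesday of September 2026: 2026-09-15.
3rd Tuesday of October 2026: 2026-10-20.
3rd Tuesday of November 2026: 2026-11-17.
3rd Tuesday of December 2026: 2026-12-15.
January 2027 — 3rd Tuesday is 2027-01-19.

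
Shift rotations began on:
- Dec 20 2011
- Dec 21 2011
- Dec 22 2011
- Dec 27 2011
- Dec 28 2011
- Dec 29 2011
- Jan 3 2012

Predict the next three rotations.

Jan 4 2012, Jan 5 2012, Jan 10 2012

Gaps: 1, 1, 5, 1, 1, 5 days — not constant, but cyclic with period 3.
The events fall on every Tuesday, Wednesday and Thursday.
Next Wednesday: Jan 4 2012.
Next Thursday: Jan 5 2012.
The following Tuesday is Jan 10 2012.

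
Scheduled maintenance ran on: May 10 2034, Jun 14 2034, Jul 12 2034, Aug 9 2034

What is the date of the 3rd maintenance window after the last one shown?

These are Wednesdays at 28- or 35-day spacing (35, 28, 28).
The pattern: 2nd Wednesday of the month.
September 2034 — 2nd Wednesday is Sep 13 2034.
2nd Wednesday of October 2034: Oct 11 2034.
2nd Wednesday of November 2034: Nov 8 2034.

Nov 8 2034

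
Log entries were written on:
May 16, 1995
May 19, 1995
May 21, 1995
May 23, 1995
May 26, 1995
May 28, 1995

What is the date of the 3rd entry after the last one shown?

June 4, 1995

The gap pattern 3, 2, 2, 3, 2 repeats every 3 events.
These are the Tuesdays, Fridays and Sundays of each week.
The following Tuesday is May 30, 1995.
The following Friday is June 2, 1995.
Next Sunday: June 4, 1995.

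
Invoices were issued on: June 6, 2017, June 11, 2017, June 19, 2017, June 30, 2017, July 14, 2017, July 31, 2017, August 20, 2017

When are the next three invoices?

The spacing grows by 3 each time: 5, 8, 11, 14, 17, 20 days.
Next gap: 23 days. August 20, 2017 + 23 days = September 12, 2017.
Next gap: 26 days. September 12, 2017 + 26 days = October 8, 2017.
Next gap: 29 days. October 8, 2017 + 29 days = November 6, 2017.

September 12, 2017; October 8, 2017; November 6, 2017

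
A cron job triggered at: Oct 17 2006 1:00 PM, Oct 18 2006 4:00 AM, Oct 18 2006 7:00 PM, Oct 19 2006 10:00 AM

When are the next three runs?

The interval is a steady 15 hours (15, 15, 15).
Oct 19 2006 10:00 AM + 15 h = Oct 20 2006 1:00 AM.
Oct 20 2006 1:00 AM + 15 h = Oct 20 2006 4:00 PM.
Oct 20 2006 4:00 PM + 15 h = Oct 21 2006 7:00 AM.

Oct 20 2006 1:00 AM, Oct 20 2006 4:00 PM, Oct 21 2006 7:00 AM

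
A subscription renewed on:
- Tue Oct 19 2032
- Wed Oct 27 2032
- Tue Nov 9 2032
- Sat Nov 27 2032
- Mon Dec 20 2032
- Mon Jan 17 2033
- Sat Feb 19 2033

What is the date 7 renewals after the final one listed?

The spacing grows by 5 each time: 8, 13, 18, 23, 28, 33 days.
Next gap: 38 days. Sat Feb 19 2033 + 38 days = Tue Mar 29 2033.
Next gap: 43 days. Tue Mar 29 2033 + 43 days = Wed May 11 2033.
Next gap: 48 days. Wed May 11 2033 + 48 days = Tue Jun 28 2033.
Next gap: 53 days. Tue Jun 28 2033 + 53 days = Sat Aug 20 2033.
Next gap: 58 days. Sat Aug 20 2033 + 58 days = Mon Oct 17 2033.
Next gap: 63 days. Mon Oct 17 2033 + 63 days = Mon Dec 19 2033.
Next gap: 68 days. Mon Dec 19 2033 + 68 days = Sat Feb 25 2034.

Sat Feb 25 2034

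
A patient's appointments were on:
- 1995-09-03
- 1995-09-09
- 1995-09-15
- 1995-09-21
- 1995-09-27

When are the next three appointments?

The spacing is 6, 6, 6, 6 days — always 6 days.
1995-09-27 + 6 days = 1995-10-03.
1995-10-03 + 6 days = 1995-10-09.
1995-10-09 + 6 days = 1995-10-15.

1995-10-03, 1995-10-09, 1995-10-15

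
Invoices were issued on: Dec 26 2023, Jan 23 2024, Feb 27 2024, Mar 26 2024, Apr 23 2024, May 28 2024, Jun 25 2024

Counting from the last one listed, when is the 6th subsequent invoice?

Dec 24 2024

Gaps: 28, 35, 28, 28, 35, 28 days — a mix of 28 and 35. Every date is a Tuesday.
Each is the 4th Tuesday of its month.
July 2024 — 4th Tuesday is Jul 23 2024.
August 2024 — 4th Tuesday is Aug 27 2024.
September 2024 — 4th Tuesday is Sep 24 2024.
October 2024 — 4th Tuesday is Oct 22 2024.
November 2024 — 4th Tuesday is Nov 26 2024.
December 2024 — 4th Tuesday is Dec 24 2024.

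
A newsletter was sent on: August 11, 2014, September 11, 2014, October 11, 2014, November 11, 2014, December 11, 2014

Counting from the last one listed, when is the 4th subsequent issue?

April 11, 2015

Each date is the 11th; the gaps (31, 30, 31, 30) track the month lengths.
The rule is the 11th of each month.
January 2015: January 11, 2015.
Next: February 2015 → February 11, 2015.
Next: March 2015 → March 11, 2015.
Next: April 2015 → April 11, 2015.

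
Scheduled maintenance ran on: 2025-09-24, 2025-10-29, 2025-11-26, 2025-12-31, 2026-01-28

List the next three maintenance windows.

All Wednesdays; the gaps (35, 28, 35, 28) vary with month length.
This is the last Wednesday of each month.
Last Wednesday of February 2026: 2026-02-25.
March 2026 ends with Wednesday 2026-03-25.
April 2026 ends with Wednesday 2026-04-29.

2026-02-25, 2026-03-25, 2026-04-29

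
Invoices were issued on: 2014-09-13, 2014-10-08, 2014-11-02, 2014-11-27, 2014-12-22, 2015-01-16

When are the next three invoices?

The spacing is 25, 25, 25, 25, 25 days — always 25 days.
2015-01-16 + 25 days = 2015-02-10.
2015-02-10 + 25 days = 2015-03-07.
2015-03-07 + 25 days = 2015-04-01.

2015-02-10, 2015-03-07, 2015-04-01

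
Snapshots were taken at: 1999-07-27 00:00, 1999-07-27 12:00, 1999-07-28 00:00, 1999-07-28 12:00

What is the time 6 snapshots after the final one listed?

1999-07-31 12:00

The interval is a steady 12 hours (12, 12, 12).
1999-07-28 12:00 + 12 h = 1999-07-29 00:00.
1999-07-29 00:00 + 12 h = 1999-07-29 12:00.
1999-07-29 12:00 + 12 h = 1999-07-30 00:00.
1999-07-30 00:00 + 12 h = 1999-07-30 12:00.
1999-07-30 12:00 + 12 h = 1999-07-31 00:00.
1999-07-31 00:00 + 12 h = 1999-07-31 12:00.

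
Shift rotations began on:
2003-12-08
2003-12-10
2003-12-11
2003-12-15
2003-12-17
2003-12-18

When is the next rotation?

2003-12-22

Every event lands on a Monday or Wednesday or Thursday (gaps cycle 2, 1, 4, 2, 1).
So the schedule is: every Monday, Wednesday and Thursday.
The following Monday is 2003-12-22.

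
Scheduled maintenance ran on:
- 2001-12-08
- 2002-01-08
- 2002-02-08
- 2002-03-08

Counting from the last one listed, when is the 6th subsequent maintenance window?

Gaps: 31, 31, 28 days — not constant. Every event is on the 8th of the month.
Pattern: the 8th of each month.
Next: April 2002 → 2002-04-08.
Next: May 2002 → 2002-05-08.
Next: June 2002 → 2002-06-08.
Next: July 2002 → 2002-07-08.
August 2002: 2002-08-08.
Next: September 2002 → 2002-09-08.

2002-09-08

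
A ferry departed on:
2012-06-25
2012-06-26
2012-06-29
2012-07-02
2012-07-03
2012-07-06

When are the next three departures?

The gap pattern 1, 3, 3, 1, 3 repeats every 3 events.
These are the Mondays, Tuesdays and Fridays of each week.
Next Monday: 2012-07-09.
Next Tuesday: 2012-07-10.
Next Friday: 2012-07-13.

2012-07-09, 2012-07-10, 2012-07-13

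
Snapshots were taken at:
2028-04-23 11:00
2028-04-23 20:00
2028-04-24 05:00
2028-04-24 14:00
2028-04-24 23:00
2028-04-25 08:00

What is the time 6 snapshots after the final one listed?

Gaps: 9, 9, 9, 9, 9 hours — each event is 9 hours after the previous one.
2028-04-25 08:00 + 9 h = 2028-04-25 17:00.
2028-04-25 17:00 + 9 h = 2028-04-26 02:00.
2028-04-26 02:00 + 9 h = 2028-04-26 11:00.
2028-04-26 11:00 + 9 h = 2028-04-26 20:00.
2028-04-26 20:00 + 9 h = 2028-04-27 05:00.
2028-04-27 05:00 + 9 h = 2028-04-27 14:00.

2028-04-27 14:00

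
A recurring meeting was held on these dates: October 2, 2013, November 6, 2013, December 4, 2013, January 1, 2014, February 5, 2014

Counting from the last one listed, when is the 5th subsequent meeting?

All dates are Wednesdays, 35, 28, 28, 35 days apart.
Specifically, the 1st Wednesday of each month.
March 2014 — 1st Wednesday is March 5, 2014.
April 2014 — 1st Wednesday is April 2, 2014.
1st Wednesday of May 2014: May 7, 2014.
1st Wednesday of June 2014: June 4, 2014.
July 2014 — 1st Wednesday is July 2, 2014.

July 2, 2014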